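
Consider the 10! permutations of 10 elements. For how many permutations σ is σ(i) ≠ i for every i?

1334961

Recurrence: !10 = 10·!9 + (-1)^10.
!10 = 10·133496 + 1 = 1334961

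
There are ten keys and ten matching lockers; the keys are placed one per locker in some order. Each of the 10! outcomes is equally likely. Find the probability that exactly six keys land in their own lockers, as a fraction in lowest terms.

1/1920

Favorable outcomes: C(10,6)·!4 = 210·9 = 1890.
Total outcomes: 10! = 3628800.
Probability = 1890/3628800 = 1/1920.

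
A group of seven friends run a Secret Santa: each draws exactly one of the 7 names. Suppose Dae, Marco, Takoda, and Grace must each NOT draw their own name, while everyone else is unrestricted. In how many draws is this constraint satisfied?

2790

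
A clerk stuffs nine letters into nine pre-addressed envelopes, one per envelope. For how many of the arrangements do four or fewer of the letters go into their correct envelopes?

Sum C(9,i)·!(9-i) for i = 0..4:
  i=0: C(9,0)·!9 = 1·133496 = 133496
  i=1: C(9,1)·!8 = 9·14833 = 133497
  i=2: C(9,2)·!7 = 36·1854 = 66744
  i=3: C(9,3)·!6 = 84·265 = 22260
  i=4: C(9,4)·!5 = 126·44 = 5544
Total = 361541.

361541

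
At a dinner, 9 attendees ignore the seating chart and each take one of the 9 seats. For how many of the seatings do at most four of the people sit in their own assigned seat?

Sum C(9,i)·!(9-i) for i = 0..4:
  i=0: C(9,0)·!9 = 1·133496 = 133496
  i=1: C(9,1)·!8 = 9·14833 = 133497
  i=2: C(9,2)·!7 = 36·1854 = 66744
  i=3: C(9,3)·!6 = 84·265 = 22260
  i=4: C(9,4)·!5 = 126·44 = 5544
Total = 361541.

361541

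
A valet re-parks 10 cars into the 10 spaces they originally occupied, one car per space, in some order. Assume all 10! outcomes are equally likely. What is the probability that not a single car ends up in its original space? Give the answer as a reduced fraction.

Favorable outcomes: !10 = 1334961.
Total outcomes: 10! = 3628800.
Probability = 1334961/3628800 = 16481/44800.

16481/44800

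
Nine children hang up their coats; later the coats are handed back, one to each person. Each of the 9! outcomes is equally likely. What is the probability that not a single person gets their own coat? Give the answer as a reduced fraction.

Favorable outcomes: !9 = 133496.
Total outcomes: 9! = 362880.
Probability = 133496/362880 = 16687/45360.

16687/45360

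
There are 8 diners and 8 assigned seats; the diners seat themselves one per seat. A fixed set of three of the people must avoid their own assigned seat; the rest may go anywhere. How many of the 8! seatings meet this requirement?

Inclusion-exclusion on the 3 forbidden self-matches:
Σ_{j=0}^{3} (-1)^j C(3,j)(8-j)!
= C(3,0)·8! - C(3,1)·7! + C(3,2)·6! - C(3,3)·5!
= 40320 - 15120 + 2160 - 120
= 27240

27240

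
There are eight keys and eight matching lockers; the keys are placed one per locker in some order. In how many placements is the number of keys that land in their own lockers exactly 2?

7420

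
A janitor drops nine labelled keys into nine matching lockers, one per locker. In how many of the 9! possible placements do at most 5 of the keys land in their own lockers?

Sum C(9,i)·!(9-i) for i = 0..5:
  i=0: C(9,0)·!9 = 1·133496 = 133496
  i=1: C(9,1)·!8 = 9·14833 = 133497
  i=2: C(9,2)·!7 = 36·1854 = 66744
  i=3: C(9,3)·!6 = 84·265 = 22260
  i=4: C(9,4)·!5 = 126·44 = 5544
  i=5: C(9,5)·!4 = 126·9 = 1134
Total = 362675.

362675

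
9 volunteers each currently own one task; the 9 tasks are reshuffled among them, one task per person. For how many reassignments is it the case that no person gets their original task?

133496

The subfactorial !9 = [9!/e] (nearest integer).
9! = 362880, and 362880/e ≈ 133496.09, so !9 = 133496.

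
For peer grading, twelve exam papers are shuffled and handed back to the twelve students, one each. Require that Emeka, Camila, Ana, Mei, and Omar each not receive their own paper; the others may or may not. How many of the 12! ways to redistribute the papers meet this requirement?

312273360

Inclusion-exclusion on the 5 forbidden self-matches:
Σ_{j=0}^{5} (-1)^j C(5,j)(12-j)!
= C(5,0)·12! - C(5,1)·11! + C(5,2)·10! - C(5,3)·9! + C(5,4)·8! - C(5,5)·7!
= 479001600 - 199584000 + 36288000 - 3628800 + 201600 - 5040
= 312273360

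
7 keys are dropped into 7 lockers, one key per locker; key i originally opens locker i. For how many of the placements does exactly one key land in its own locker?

1855

Choose which one of the 7 is fixed: C(7,1) = 7.
The other 6 form a derangement: !6 = 265.
Total: 7 × 265 = 1855.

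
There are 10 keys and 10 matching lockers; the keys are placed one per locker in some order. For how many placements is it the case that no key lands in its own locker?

!10 = 10! · Σ_{k=0}^{10} (-1)^k/k!
= 10! - 10!/1! + 10!/2! - 10!/3! + 10!/4! - 10!/5! + 10!/6! - 10!/7! + 10!/8! - 10!/9! + 10!/10!
= 3628800 - 3628800 + 1814400 - 604800 + 151200 - 30240 + 5040 - 720 + 90 - 10 + 1
= 1334961

1334961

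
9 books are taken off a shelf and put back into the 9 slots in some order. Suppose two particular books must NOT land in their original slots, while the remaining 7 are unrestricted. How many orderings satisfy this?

Inclusion-exclusion on the 2 forbidden self-matches:
Σ_{j=0}^{2} (-1)^j C(2,j)(9-j)!
= C(2,0)·9! - C(2,1)·8! + C(2,2)·7!
= 362880 - 80640 + 5040
= 287280

287280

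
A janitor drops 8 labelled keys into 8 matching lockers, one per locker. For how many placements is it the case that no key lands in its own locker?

14833

!8 is the nearest integer to 8!/e.
8! = 40320, and 40320/e ≈ 14832.90, so !8 = 14833.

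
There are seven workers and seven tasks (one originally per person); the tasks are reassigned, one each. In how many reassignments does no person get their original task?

Use !n = (n-1)(!(n-1) + !(n-2)).
!7 = 6·(265 + 44) = 6·309 = 1854

1854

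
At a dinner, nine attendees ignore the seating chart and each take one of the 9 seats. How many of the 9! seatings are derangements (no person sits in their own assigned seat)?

By inclusion-exclusion, !9 = Σ (-1)^k · 9!/k! for k=0..9
= 9! - 9!/1! + 9!/2! - 9!/3! + 9!/4! - 9!/5! + 9!/6! - 9!/7! + 9!/8! - 9!/9!
= 362880 - 362880 + 181440 - 60480 + 15120 - 3024 + 504 - 72 + 9 - 1
= 133496

133496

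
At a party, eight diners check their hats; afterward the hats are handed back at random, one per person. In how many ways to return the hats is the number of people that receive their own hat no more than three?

39549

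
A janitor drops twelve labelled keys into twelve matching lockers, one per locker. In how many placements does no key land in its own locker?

176214841

By inclusion-exclusion, !12 = Σ (-1)^k · 12!/k! for k=0..12
= 12! - 12!/1! + 12!/2! - 12!/3! + 12!/4! - 12!/5! + 12!/6! - 12!/7! + 12!/8! - 12!/9! + 12!/10! - 12!/11! + 12!/12!
= 479001600 - 479001600 + 239500800 - 79833600 + 19958400 - 3991680 + 665280 - 95040 + 11880 - 1320 + 132 - 12 + 1
= 176214841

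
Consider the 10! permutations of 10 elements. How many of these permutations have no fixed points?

1334961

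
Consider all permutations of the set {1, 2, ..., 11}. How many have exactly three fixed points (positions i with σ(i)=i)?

Pick the 3 fixed positions: C(11,3) = 165 ways.
The remaining 8 must be deranged: !8 = 14833.
Total: 165 × 14833 = 2447445.

2447445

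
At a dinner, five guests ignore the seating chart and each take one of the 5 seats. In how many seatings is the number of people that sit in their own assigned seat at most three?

Sum C(5,i)·!(5-i) for i = 0..3:
  i=0: C(5,0)·!5 = 1·44 = 44
  i=1: C(5,1)·!4 = 5·9 = 45
  i=2: C(5,2)·!3 = 10·2 = 20
  i=3: C(5,3)·!2 = 10·1 = 10
Total = 119.

119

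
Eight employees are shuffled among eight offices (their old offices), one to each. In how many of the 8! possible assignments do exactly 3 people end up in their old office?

2464

Pick the 3 fixed positions: C(8,3) = 56 ways.
The remaining 5 must be deranged: !5 = 44.
Total: 56 × 44 = 2464.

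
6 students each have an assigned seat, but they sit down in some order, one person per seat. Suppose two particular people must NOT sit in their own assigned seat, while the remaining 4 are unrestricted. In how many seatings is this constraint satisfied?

504

Let A_j be the event that the j-th constrained one is fixed. By inclusion-exclusion over the 2 events:
Σ_{j=0}^{2} (-1)^j C(2,j)(6-j)!
= C(2,0)·6! - C(2,1)·5! + C(2,2)·4!
= 720 - 240 + 24
= 504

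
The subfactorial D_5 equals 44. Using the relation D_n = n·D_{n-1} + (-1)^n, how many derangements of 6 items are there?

D_6 = 6·44 + 1 = 265.

265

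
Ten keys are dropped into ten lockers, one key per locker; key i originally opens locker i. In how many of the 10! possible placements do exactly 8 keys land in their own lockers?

45

Pick the 8 fixed positions: C(10,8) = 45 ways.
The remaining 2 must be deranged: !2 = 1.
Total: 45 × 1 = 45.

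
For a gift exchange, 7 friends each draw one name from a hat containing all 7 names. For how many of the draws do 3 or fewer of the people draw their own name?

4948

Sum C(7,i)·!(7-i) for i = 0..3:
  i=0: C(7,0)·!7 = 1·1854 = 1854
  i=1: C(7,1)·!6 = 7·265 = 1855
  i=2: C(7,2)·!5 = 21·44 = 924
  i=3: C(7,3)·!4 = 35·9 = 315
Total = 4948.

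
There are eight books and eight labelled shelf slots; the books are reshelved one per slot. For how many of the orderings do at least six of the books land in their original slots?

29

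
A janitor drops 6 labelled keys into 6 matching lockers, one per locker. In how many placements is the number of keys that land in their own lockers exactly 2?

135

Choose which 2 of the 6 are fixed: C(6,2) = 15.
The remaining 4 must be deranged: !4 = 9.
Total: 15 × 9 = 135.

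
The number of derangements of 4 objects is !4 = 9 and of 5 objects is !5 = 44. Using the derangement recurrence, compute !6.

265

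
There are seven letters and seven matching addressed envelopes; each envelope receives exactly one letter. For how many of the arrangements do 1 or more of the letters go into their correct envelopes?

Sum C(7,i)·!(7-i) for i = 1..7:
  i=1: C(7,1)·!6 = 7·265 = 1855
  i=2: C(7,2)·!5 = 21·44 = 924
  i=3: C(7,3)·!4 = 35·9 = 315
  i=4: C(7,4)·!3 = 35·2 = 70
  i=5: C(7,5)·!2 = 21·1 = 21
  i=6: C(7,6)·!1 = 7·0 = 0
  i=7: C(7,7)·!0 = 1·1 = 1
Total = 3186.

3186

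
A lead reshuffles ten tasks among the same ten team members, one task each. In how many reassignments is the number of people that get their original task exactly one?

Pick the single fixed position: C(10,1) = 10 ways.
The other 9 form a derangement: !9 = 133496.
Total: 10 × 133496 = 1334960.

1334960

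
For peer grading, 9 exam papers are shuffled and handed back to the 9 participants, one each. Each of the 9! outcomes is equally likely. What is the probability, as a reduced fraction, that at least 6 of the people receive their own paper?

Favorable outcomes: Σ_{i≥6} C(9,i)·!(9-i) = 84·2 + 36·1 + 9·0 + 1·1 = 205.
Total outcomes: 9! = 362880.
Probability = 205/362880 = 41/72576.

41/72576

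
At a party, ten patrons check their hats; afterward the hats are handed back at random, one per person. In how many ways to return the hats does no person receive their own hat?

By inclusion-exclusion, !10 = Σ (-1)^k · 10!/k! for k=0..10
= 10! - 10!/1! + 10!/2! - 10!/3! + 10!/4! - 10!/5! + 10!/6! - 10!/7! + 10!/8! - 10!/9! + 10!/10!
= 3628800 - 3628800 + 1814400 - 604800 + 151200 - 30240 + 5040 - 720 + 90 - 10 + 1
= 1334961

1334961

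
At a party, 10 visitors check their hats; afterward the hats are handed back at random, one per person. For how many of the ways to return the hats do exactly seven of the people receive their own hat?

240

Choose which 7 of the 10 are fixed: C(10,7) = 120.
The remaining 3 must be deranged: !3 = 2.
Total: 120 × 2 = 240.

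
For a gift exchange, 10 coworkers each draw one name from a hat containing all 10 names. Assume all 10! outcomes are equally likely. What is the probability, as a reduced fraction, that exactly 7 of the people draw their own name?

Favorable outcomes: C(10,7)·!3 = 120·2 = 240.
Total outcomes: 10! = 3628800.
Probability = 240/3628800 = 1/15120.

1/15120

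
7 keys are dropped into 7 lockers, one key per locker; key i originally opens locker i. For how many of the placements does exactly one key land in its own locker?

Pick the single fixed position: C(7,1) = 7 ways.
The remaining 6 must be deranged: !6 = 265.
Total: 7 × 265 = 1855.

1855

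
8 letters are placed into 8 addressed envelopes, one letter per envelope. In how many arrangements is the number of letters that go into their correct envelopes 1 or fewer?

Sum C(8,i)·!(8-i) for i = 0..1:
  i=0: C(8,0)·!8 = 1·14833 = 14833
  i=1: C(8,1)·!7 = 8·1854 = 14832
Total = 29665.

29665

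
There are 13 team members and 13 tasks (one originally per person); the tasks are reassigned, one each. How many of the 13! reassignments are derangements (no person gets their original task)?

2290792932

Use !n = (n-1)(!(n-1) + !(n-2)).
!13 = 12·(176214841 + 14684570) = 12·190899411 = 2290792932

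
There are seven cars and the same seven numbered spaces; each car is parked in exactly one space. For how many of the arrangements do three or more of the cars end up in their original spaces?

Sum C(7,i)·!(7-i) for i = 3..7:
  i=3: C(7,3)·!4 = 35·9 = 315
  i=4: C(7,4)·!3 = 35·2 = 70
  i=5: C(7,5)·!2 = 21·1 = 21
  i=6: C(7,6)·!1 = 7·0 = 0
  i=7: C(7,7)·!0 = 1·1 = 1
Total = 407.

407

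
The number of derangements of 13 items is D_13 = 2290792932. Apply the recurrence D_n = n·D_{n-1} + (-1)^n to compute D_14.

D_14 = 14·2290792932 + 1 = 32071101049.

32071101049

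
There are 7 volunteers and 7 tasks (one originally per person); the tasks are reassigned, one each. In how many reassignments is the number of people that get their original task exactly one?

Choose which one of the 7 is fixed: C(7,1) = 7.
The other 6 form a derangement: !6 = 265.
Total: 7 × 265 = 1855.

1855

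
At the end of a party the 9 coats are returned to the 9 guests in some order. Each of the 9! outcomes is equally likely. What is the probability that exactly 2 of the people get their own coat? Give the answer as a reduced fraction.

Favorable outcomes: C(9,2)·!7 = 36·1854 = 66744.
Total outcomes: 9! = 362880.
Probability = 66744/362880 = 103/560.

103/560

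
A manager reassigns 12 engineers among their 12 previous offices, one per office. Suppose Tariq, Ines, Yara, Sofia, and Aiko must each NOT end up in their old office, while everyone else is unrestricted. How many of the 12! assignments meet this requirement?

Inclusion-exclusion on the 5 forbidden self-matches:
Σ_{j=0}^{5} (-1)^j C(5,j)(12-j)!
= C(5,0)·12! - C(5,1)·11! + C(5,2)·10! - C(5,3)·9! + C(5,4)·8! - C(5,5)·7!
= 479001600 - 199584000 + 36288000 - 3628800 + 201600 - 5040
= 312273360

312273360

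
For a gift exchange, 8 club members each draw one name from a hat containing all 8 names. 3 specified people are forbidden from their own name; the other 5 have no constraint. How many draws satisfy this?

Inclusion-exclusion on the 3 forbidden self-matches:
Σ_{j=0}^{3} (-1)^j C(3,j)(8-j)!
= C(3,0)·8! - C(3,1)·7! + C(3,2)·6! - C(3,3)·5!
= 40320 - 15120 + 2160 - 120
= 27240

27240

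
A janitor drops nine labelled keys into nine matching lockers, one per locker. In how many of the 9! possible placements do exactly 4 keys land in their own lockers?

5544

Pick the 4 fixed positions: C(9,4) = 126 ways.
The other 5 form a derangement: !5 = 44.
Total: 126 × 44 = 5544.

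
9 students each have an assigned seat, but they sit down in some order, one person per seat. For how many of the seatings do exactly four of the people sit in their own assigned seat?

Pick the 4 fixed positions: C(9,4) = 126 ways.
The remaining 5 must be deranged: !5 = 44.
Total: 126 × 44 = 5544.

5544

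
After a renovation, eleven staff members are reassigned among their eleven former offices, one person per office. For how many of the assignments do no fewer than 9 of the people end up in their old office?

56

Sum C(11,i)·!(11-i) for i = 9..11:
  i=9: C(11,9)·!2 = 55·1 = 55
  i=10: C(11,10)·!1 = 11·0 = 0
  i=11: C(11,11)·!0 = 1·1 = 1
Total = 56.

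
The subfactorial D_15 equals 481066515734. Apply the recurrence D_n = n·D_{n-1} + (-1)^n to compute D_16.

7697064251745

D_16 = 16·481066515734 + 1 = 7697064251745.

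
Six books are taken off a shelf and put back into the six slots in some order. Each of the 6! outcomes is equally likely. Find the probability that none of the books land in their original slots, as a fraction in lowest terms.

53/144

Favorable outcomes: !6 = 265.
Total outcomes: 6! = 720.
Probability = 265/720 = 53/144.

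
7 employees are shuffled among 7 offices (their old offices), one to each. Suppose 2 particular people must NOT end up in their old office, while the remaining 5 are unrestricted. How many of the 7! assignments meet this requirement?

3720

Let A_j be the event that the j-th constrained one is fixed. By inclusion-exclusion over the 2 events:
Σ_{j=0}^{2} (-1)^j C(2,j)(7-j)!
= C(2,0)·7! - C(2,1)·6! + C(2,2)·5!
= 5040 - 1440 + 120
= 3720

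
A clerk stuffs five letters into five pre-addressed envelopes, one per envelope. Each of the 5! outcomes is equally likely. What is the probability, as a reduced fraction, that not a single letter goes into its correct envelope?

11/30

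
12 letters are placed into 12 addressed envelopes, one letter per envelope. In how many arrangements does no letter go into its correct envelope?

176214841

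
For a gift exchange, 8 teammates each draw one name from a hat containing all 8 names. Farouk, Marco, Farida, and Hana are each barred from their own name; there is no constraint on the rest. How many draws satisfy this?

Let A_j be the event that the j-th constrained one is fixed. By inclusion-exclusion over the 4 events:
Σ_{j=0}^{4} (-1)^j C(4,j)(8-j)!
= C(4,0)·8! - C(4,1)·7! + C(4,2)·6! - C(4,3)·5! + C(4,4)·4!
= 40320 - 20160 + 4320 - 480 + 24
= 24024

24024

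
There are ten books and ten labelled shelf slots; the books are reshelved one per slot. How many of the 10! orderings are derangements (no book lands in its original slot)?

Recurrence: !10 = 9·(!9 + !8).
!10 = 9·(133496 + 14833) = 9·148329 = 1334961

1334961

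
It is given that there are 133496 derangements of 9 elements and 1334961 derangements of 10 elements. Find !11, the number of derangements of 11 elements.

14684570

!11 = (11-1)·(!10 + !9) = 10·(1334961 + 133496) = 10·1468457 = 14684570.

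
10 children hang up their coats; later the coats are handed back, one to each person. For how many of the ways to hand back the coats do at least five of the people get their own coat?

13264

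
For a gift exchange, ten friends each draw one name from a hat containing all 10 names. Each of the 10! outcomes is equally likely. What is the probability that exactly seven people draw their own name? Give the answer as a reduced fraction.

Favorable outcomes: C(10,7)·!3 = 120·2 = 240.
Total outcomes: 10! = 3628800.
Probability = 240/3628800 = 1/15120.

1/15120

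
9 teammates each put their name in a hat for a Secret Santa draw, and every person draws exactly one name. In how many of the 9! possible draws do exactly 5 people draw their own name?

1134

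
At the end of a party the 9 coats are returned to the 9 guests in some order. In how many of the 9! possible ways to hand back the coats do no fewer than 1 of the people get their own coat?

# with exactly i fixed is C(9,i)·!(9-i); sum over i=1..9:
  i=1: C(9,1)·!8 = 9·14833 = 133497
  i=2: C(9,2)·!7 = 36·1854 = 66744
  i=3: C(9,3)·!6 = 84·265 = 22260
  i=4: C(9,4)·!5 = 126·44 = 5544
  i=5: C(9,5)·!4 = 126·9 = 1134
  i=6: C(9,6)·!3 = 84·2 = 168
  i=7: C(9,7)·!2 = 36·1 = 36
  i=8: C(9,8)·!1 = 9·0 = 0
  i=9: C(9,9)·!0 = 1·1 = 1
Total = 229384.

229384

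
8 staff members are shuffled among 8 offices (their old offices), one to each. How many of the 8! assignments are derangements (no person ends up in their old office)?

14833

!8 is the nearest integer to 8!/e.
8! = 40320, and 40320/e ≈ 14832.90, so !8 = 14833.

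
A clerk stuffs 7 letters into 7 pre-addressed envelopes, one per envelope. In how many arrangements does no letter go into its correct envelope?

1854

!7 is the nearest integer to 7!/e.
7! = 5040, and 5040/e ≈ 1854.11, so !7 = 1854.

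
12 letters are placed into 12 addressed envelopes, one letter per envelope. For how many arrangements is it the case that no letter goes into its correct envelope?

176214841

Recurrence: !12 = 12·!11 + (-1)^12.
!12 = 12·14684570 + 1 = 176214841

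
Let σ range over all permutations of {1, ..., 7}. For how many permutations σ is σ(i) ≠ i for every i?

Use !n = n·!(n-1) + (-1)^n.
!7 = 7·265 - 1 = 1854

1854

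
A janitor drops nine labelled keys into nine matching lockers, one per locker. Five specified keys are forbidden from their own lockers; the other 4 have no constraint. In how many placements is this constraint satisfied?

205056

Let A_j be the event that the j-th constrained one is fixed. By inclusion-exclusion over the 5 events:
Σ_{j=0}^{5} (-1)^j C(5,j)(9-j)!
= C(5,0)·9! - C(5,1)·8! + C(5,2)·7! - C(5,3)·6! + C(5,4)·5! - C(5,5)·4!
= 362880 - 201600 + 50400 - 7200 + 600 - 24
= 205056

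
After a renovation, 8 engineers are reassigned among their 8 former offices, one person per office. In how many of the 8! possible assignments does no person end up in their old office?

!8 is the nearest integer to 8!/e.
8! = 40320, and 40320/e ≈ 14832.90, so !8 = 14833.

14833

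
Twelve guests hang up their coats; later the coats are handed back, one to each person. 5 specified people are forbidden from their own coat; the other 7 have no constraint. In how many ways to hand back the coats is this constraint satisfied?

Let A_j be the event that the j-th constrained one is fixed. By inclusion-exclusion over the 5 events:
Σ_{j=0}^{5} (-1)^j C(5,j)(12-j)!
= C(5,0)·12! - C(5,1)·11! + C(5,2)·10! - C(5,3)·9! + C(5,4)·8! - C(5,5)·7!
= 479001600 - 199584000 + 36288000 - 3628800 + 201600 - 5040
= 312273360

312273360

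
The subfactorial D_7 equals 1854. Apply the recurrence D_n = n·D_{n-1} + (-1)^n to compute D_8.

14833

D_8 = 8·1854 + 1 = 14833.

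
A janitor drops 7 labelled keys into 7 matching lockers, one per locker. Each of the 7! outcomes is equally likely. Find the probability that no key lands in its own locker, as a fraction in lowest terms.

103/280

Favorable outcomes: !7 = 1854.
Total outcomes: 7! = 5040.
Probability = 1854/5040 = 103/280.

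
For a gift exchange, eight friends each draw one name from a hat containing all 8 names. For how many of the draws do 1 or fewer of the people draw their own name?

29665

Sum C(8,i)·!(8-i) for i = 0..1:
  i=0: C(8,0)·!8 = 1·14833 = 14833
  i=1: C(8,1)·!7 = 8·1854 = 14832
Total = 29665.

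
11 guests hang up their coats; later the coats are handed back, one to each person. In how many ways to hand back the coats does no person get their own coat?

Recurrence: !11 = 11·!10 + (-1)^11.
!11 = 11·1334961 - 1 = 14684570

14684570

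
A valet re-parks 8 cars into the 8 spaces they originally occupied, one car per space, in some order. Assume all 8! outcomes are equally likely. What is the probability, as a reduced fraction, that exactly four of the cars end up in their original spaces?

Favorable outcomes: C(8,4)·!4 = 70·9 = 630.
Total outcomes: 8! = 40320.
Probability = 630/40320 = 1/64.

1/64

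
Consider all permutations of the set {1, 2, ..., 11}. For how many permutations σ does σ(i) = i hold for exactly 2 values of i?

Choose which 2 of the 11 are fixed: C(11,2) = 55.
The other 9 form a derangement: !9 = 133496.
Total: 55 × 133496 = 7342280.

7342280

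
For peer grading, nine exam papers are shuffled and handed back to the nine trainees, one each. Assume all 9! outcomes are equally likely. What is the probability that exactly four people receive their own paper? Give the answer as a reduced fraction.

Favorable outcomes: C(9,4)·!5 = 126·44 = 5544.
Total outcomes: 9! = 362880.
Probability = 5544/362880 = 11/720.

11/720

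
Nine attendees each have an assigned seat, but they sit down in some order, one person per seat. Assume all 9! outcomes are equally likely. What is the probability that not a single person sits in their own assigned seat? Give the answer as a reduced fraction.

Favorable outcomes: !9 = 133496.
Total outcomes: 9! = 362880.
Probability = 133496/362880 = 16687/45360.

16687/45360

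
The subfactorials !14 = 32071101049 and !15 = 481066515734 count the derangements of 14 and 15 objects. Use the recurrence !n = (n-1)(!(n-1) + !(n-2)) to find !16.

7697064251745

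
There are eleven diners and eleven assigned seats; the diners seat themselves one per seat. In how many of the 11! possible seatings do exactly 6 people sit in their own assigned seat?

Choose which 6 of the 11 are fixed: C(11,6) = 462.
The other 5 form a derangement: !5 = 44.
Total: 462 × 44 = 20328.

20328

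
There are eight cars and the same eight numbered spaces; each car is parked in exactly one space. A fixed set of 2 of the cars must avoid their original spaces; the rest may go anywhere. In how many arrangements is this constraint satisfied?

30960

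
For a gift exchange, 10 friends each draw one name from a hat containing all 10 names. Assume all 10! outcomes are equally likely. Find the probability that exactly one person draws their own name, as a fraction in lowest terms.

Favorable outcomes: C(10,1)·!9 = 10·133496 = 1334960.
Total outcomes: 10! = 3628800.
Probability = 1334960/3628800 = 16687/45360.

16687/45360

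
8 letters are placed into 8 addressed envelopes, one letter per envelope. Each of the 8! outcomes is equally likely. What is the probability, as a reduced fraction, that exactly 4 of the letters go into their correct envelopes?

1/64

Favorable outcomes: C(8,4)·!4 = 70·9 = 630.
Total outcomes: 8! = 40320.
Probability = 630/40320 = 1/64.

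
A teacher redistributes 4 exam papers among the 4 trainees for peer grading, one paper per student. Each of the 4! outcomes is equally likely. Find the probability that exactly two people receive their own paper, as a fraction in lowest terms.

1/4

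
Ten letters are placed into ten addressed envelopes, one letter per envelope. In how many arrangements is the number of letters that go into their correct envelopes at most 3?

3559886

Sum C(10,i)·!(10-i) for i = 0..3:
  i=0: C(10,0)·!10 = 1·1334961 = 1334961
  i=1: C(10,1)·!9 = 10·133496 = 1334960
  i=2: C(10,2)·!8 = 45·14833 = 667485
  i=3: C(10,3)·!7 = 120·1854 = 222480
Total = 3559886.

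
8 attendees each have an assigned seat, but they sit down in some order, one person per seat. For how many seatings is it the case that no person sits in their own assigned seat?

The number of derangements of 8 is !8 = Σ_{k=0}^{8} (-1)^k·8!/k!
= 8! - 8!/1! + 8!/2! - 8!/3! + 8!/4! - 8!/5! + 8!/6! - 8!/7! + 8!/8!
= 40320 - 40320 + 20160 - 6720 + 1680 - 336 + 56 - 8 + 1
= 14833

14833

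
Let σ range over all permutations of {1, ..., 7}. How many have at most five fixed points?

5039

# with exactly i fixed is C(7,i)·!(7-i); sum over i=0..5:
  i=0: C(7,0)·!7 = 1·1854 = 1854
  i=1: C(7,1)·!6 = 7·265 = 1855
  i=2: C(7,2)·!5 = 21·44 = 924
  i=3: C(7,3)·!4 = 35·9 = 315
  i=4: C(7,4)·!3 = 35·2 = 70
  i=5: C(7,5)·!2 = 21·1 = 21
Total = 5039.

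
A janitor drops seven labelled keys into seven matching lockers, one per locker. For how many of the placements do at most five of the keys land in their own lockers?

5039

Sum C(7,i)·!(7-i) for i = 0..5:
  i=0: C(7,0)·!7 = 1·1854 = 1854
  i=1: C(7,1)·!6 = 7·265 = 1855
  i=2: C(7,2)·!5 = 21·44 = 924
  i=3: C(7,3)·!4 = 35·9 = 315
  i=4: C(7,4)·!3 = 35·2 = 70
  i=5: C(7,5)·!2 = 21·1 = 21
Total = 5039.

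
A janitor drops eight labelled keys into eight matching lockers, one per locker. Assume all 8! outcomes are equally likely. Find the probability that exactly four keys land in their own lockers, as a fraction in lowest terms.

1/64

Favorable outcomes: C(8,4)·!4 = 70·9 = 630.
Total outcomes: 8! = 40320.
Probability = 630/40320 = 1/64.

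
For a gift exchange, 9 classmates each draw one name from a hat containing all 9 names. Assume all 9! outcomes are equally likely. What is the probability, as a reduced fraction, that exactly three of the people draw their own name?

53/864

Favorable outcomes: C(9,3)·!6 = 84·265 = 22260.
Total outcomes: 9! = 362880.
Probability = 22260/362880 = 53/864.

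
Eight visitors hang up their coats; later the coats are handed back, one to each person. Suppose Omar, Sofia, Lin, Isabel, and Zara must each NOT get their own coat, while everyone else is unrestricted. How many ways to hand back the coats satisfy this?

Let A_j be the event that the j-th constrained one is fixed. By inclusion-exclusion over the 5 events:
Σ_{j=0}^{5} (-1)^j C(5,j)(8-j)!
= C(5,0)·8! - C(5,1)·7! + C(5,2)·6! - C(5,3)·5! + C(5,4)·4! - C(5,5)·3!
= 40320 - 25200 + 7200 - 1200 + 120 - 6
= 21234

21234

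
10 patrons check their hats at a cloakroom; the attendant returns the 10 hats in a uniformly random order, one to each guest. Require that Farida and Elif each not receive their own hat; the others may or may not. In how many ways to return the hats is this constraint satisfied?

2943360

Inclusion-exclusion on the 2 forbidden self-matches:
Σ_{j=0}^{2} (-1)^j C(2,j)(10-j)!
= C(2,0)·10! - C(2,1)·9! + C(2,2)·8!
= 3628800 - 725760 + 40320
= 2943360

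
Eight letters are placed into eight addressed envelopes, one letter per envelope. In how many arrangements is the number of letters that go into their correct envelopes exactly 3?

2464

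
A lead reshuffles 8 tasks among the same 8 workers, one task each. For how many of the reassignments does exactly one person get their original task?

Choose which one of the 8 is fixed: C(8,1) = 8.
The other 7 form a derangement: !7 = 1854.
Total: 8 × 1854 = 14832.

14832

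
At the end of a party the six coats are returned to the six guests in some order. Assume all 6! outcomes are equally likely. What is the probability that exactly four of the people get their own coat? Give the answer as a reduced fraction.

1/48

Favorable outcomes: C(6,4)·!2 = 15·1 = 15.
Total outcomes: 6! = 720.
Probability = 15/720 = 1/48.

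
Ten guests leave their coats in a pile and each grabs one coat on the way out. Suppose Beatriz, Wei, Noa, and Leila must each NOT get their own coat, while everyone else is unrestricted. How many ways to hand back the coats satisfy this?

2399760

Let A_j be the event that the j-th constrained one is fixed. By inclusion-exclusion over the 4 events:
Σ_{j=0}^{4} (-1)^j C(4,j)(10-j)!
= C(4,0)·10! - C(4,1)·9! + C(4,2)·8! - C(4,3)·7! + C(4,4)·6!
= 3628800 - 1451520 + 241920 - 20160 + 720
= 2399760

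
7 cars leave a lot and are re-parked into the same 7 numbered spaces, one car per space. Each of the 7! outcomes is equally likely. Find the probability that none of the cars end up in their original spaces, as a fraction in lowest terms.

103/280

Favorable outcomes: !7 = 1854.
Total outcomes: 7! = 5040.
Probability = 1854/5040 = 103/280.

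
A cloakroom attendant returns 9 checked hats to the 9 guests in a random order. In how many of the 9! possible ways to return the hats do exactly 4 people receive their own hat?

5544

Choose which 4 of the 9 are fixed: C(9,4) = 126.
The other 5 form a derangement: !5 = 44.
Total: 126 × 44 = 5544.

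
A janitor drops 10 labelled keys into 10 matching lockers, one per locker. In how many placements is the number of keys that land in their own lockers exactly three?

Pick the 3 fixed positions: C(10,3) = 120 ways.
The remaining 7 must be deranged: !7 = 1854.
Total: 120 × 1854 = 222480.

222480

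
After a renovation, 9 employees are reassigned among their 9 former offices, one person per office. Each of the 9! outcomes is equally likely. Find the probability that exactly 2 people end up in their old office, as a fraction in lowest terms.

103/560

Favorable outcomes: C(9,2)·!7 = 36·1854 = 66744.
Total outcomes: 9! = 362880.
Probability = 66744/362880 = 103/560.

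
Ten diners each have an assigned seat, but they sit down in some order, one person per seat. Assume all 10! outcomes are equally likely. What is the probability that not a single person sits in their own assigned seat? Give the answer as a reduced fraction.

16481/44800

Favorable outcomes: !10 = 1334961.
Total outcomes: 10! = 3628800.
Probability = 1334961/3628800 = 16481/44800.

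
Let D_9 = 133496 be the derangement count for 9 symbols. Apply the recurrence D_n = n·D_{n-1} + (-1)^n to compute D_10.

D_10 = 10·133496 + 1 = 1334961.

1334961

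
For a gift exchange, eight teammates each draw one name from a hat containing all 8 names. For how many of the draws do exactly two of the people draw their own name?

7420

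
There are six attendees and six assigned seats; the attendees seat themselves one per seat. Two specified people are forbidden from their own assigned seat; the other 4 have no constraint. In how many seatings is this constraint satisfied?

504

Inclusion-exclusion on the 2 forbidden self-matches:
Σ_{j=0}^{2} (-1)^j C(2,j)(6-j)!
= C(2,0)·6! - C(2,1)·5! + C(2,2)·4!
= 720 - 240 + 24
= 504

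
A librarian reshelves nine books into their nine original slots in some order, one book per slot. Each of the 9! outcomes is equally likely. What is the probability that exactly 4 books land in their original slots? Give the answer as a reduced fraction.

11/720

Favorable outcomes: C(9,4)·!5 = 126·44 = 5544.
Total outcomes: 9! = 362880.
Probability = 5544/362880 = 11/720.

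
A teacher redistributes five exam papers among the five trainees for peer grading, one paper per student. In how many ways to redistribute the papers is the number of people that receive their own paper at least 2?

# with exactly i fixed is C(5,i)·!(5-i); sum over i=2..5:
  i=2: C(5,2)·!3 = 10·2 = 20
  i=3: C(5,3)·!2 = 10·1 = 10
  i=4: C(5,4)·!1 = 5·0 = 0
  i=5: C(5,5)·!0 = 1·1 = 1
Total = 31.

31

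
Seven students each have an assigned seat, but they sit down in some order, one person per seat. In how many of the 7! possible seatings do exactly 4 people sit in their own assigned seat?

Choose which 4 of the 7 are fixed: C(7,4) = 35.
The remaining 3 must be deranged: !3 = 2.
Total: 35 × 2 = 70.

70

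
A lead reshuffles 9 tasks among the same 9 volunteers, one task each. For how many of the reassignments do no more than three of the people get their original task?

# with exactly i fixed is C(9,i)·!(9-i); sum over i=0..3:
  i=0: C(9,0)·!9 = 1·133496 = 133496
  i=1: C(9,1)·!8 = 9·14833 = 133497
  i=2: C(9,2)·!7 = 36·1854 = 66744
  i=3: C(9,3)·!6 = 84·265 = 22260
Total = 355997.

355997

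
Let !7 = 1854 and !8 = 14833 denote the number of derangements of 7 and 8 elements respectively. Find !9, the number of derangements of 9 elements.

133496

!9 = (9-1)·(!8 + !7) = 8·(14833 + 1854) = 8·16687 = 133496.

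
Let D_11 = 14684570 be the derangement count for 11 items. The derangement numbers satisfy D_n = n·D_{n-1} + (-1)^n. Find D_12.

D_12 = 12·14684570 + 1 = 176214841.

176214841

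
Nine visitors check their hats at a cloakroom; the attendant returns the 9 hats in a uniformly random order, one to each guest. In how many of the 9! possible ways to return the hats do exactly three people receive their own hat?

22260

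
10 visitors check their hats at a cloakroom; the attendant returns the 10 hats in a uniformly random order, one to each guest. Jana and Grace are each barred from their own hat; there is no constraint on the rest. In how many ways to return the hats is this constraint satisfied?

Let A_j be the event that the j-th constrained one is fixed. By inclusion-exclusion over the 2 events:
Σ_{j=0}^{2} (-1)^j C(2,j)(10-j)!
= C(2,0)·10! - C(2,1)·9! + C(2,2)·8!
= 3628800 - 725760 + 40320
= 2943360

2943360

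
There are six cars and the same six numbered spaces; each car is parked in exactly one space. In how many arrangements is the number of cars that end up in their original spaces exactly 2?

135

Choose which 2 of the 6 are fixed: C(6,2) = 15.
The other 4 form a derangement: !4 = 9.
Total: 15 × 9 = 135.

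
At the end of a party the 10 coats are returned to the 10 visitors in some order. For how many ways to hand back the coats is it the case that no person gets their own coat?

1334961

Recurrence: !10 = 10·!9 + (-1)^10.
!10 = 10·133496 + 1 = 1334961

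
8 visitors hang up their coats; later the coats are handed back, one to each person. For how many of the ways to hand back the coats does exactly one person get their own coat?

14832

Choose which one of the 8 is fixed: C(8,1) = 8.
The remaining 7 must be deranged: !7 = 1854.
Total: 8 × 1854 = 14832.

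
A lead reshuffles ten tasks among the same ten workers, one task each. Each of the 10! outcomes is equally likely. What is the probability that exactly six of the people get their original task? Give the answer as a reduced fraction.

Favorable outcomes: C(10,6)·!4 = 210·9 = 1890.
Total outcomes: 10! = 3628800.
Probability = 1890/3628800 = 1/1920.

1/1920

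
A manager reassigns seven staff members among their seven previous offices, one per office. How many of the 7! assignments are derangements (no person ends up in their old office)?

!7 is the nearest integer to 7!/e.
7! = 5040, and 5040/e ≈ 1854.11, so !7 = 1854.

1854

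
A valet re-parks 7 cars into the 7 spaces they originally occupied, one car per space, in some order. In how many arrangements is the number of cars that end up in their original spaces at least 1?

3186

# with exactly i fixed is C(7,i)·!(7-i); sum over i=1..7:
  i=1: C(7,1)·!6 = 7·265 = 1855
  i=2: C(7,2)·!5 = 21·44 = 924
  i=3: C(7,3)·!4 = 35·9 = 315
  i=4: C(7,4)·!3 = 35·2 = 70
  i=5: C(7,5)·!2 = 21·1 = 21
  i=6: C(7,6)·!1 = 7·0 = 0
  i=7: C(7,7)·!0 = 1·1 = 1
Total = 3186.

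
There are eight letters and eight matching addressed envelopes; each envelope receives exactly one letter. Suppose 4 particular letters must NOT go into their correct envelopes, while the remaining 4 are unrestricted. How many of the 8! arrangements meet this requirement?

24024

Let A_j be the event that the j-th constrained one is fixed. By inclusion-exclusion over the 4 events:
Σ_{j=0}^{4} (-1)^j C(4,j)(8-j)!
= C(4,0)·8! - C(4,1)·7! + C(4,2)·6! - C(4,3)·5! + C(4,4)·4!
= 40320 - 20160 + 4320 - 480 + 24
= 24024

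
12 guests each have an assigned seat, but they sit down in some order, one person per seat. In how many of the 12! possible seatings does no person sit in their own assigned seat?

176214841

!12 = 12! · Σ_{k=0}^{12} (-1)^k/k!
= 12! - 12!/1! + 12!/2! - 12!/3! + 12!/4! - 12!/5! + 12!/6! - 12!/7! + 12!/8! - 12!/9! + 12!/10! - 12!/11! + 12!/12!
= 479001600 - 479001600 + 239500800 - 79833600 + 19958400 - 3991680 + 665280 - 95040 + 11880 - 1320 + 132 - 12 + 1
= 176214841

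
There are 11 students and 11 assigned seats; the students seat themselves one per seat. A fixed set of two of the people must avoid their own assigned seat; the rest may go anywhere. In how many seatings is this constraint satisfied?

33022080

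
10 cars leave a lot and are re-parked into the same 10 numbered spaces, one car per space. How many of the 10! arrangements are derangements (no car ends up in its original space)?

The number of derangements of 10 is !10 = Σ_{k=0}^{10} (-1)^k·10!/k!
= 10! - 10!/1! + 10!/2! - 10!/3! + 10!/4! - 10!/5! + 10!/6! - 10!/7! + 10!/8! - 10!/9! + 10!/10!
= 3628800 - 3628800 + 1814400 - 604800 + 151200 - 30240 + 5040 - 720 + 90 - 10 + 1
= 1334961

1334961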